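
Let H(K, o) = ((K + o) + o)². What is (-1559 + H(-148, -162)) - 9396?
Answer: 211829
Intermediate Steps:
H(K, o) = (K + 2*o)²
(-1559 + H(-148, -162)) - 9396 = (-1559 + (-148 + 2*(-162))²) - 9396 = (-1559 + (-148 - 324)²) - 9396 = (-1559 + (-472)²) - 9396 = (-1559 + 222784) - 9396 = 221225 - 9396 = 211829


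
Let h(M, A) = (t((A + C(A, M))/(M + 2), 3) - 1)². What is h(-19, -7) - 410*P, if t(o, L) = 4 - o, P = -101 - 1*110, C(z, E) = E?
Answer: 25002015/289 ≈ 86512.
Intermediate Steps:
P = -211 (P = -101 - 110 = -211)
h(M, A) = (3 - (A + M)/(2 + M))² (h(M, A) = ((4 - (A + M)/(M + 2)) - 1)² = ((4 - (A + M)/(2 + M)) - 1)² = (3 - (A + M)/(2 + M))²)
h(-19, -7) - 410*P = (-6 - 7 - 2*(-19))²/(2 - 19)² - 410*(-211) = (-6 - 7 + 38)²/(-17)² + 86510 = (1/289)*25² + 86510 = (1/289)*625 + 86510 = 625/289 + 86510 = 25002015/289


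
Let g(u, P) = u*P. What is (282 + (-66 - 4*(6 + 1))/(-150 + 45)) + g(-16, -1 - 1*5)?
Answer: 39784/105 ≈ 378.90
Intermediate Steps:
g(u, P) = P*u
(282 + (-66 - 4*(6 + 1))/(-150 + 45)) + g(-16, -1 - 1*5) = (282 + (-66 - 4*(6 + 1))/(-150 + 45)) + (-1 - 1*5)*(-16) = (282 + (-66 - 4*7)/(-105)) + (-1 - 5)*(-16) = (282 + (-66 - 28)*(-1/105)) - 6*(-16) = (282 - 94*(-1/105)) + 96 = (282 + 94/105) + 96 = 29704/105 + 96 = 39784/105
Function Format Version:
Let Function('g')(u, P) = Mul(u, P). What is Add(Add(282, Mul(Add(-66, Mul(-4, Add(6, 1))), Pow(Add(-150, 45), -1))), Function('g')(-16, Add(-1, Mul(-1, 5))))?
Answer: Rational(39784, 105) ≈ 378.90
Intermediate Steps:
Function('g')(u, P) = Mul(P, u)
Add(Add(282, Mul(Add(-66, Mul(-4, Add(6, 1))), Pow(Add(-150, 45), -1))), Function('g')(-16, Add(-1, Mul(-1, 5)))) = Add(Add(282, Mul(Add(-66, Mul(-4, Add(6, 1))), Pow(Add(-150, 45), -1))), Mul(Add(-1, Mul(-1, 5)), -16)) = Add(Add(282, Mul(Add(-66, Mul(-4, 7)), Pow(-105, -1))), Mul(Add(-1, -5), -16)) = Add(Add(282, Mul(Add(-66, -28), Rational(-1, 105))), Mul(-6, -16)) = Add(Add(282, Mul(-94, Rational(-1, 105))), 96) = Add(Add(282, Rational(94, 105)), 96) = Add(Rational(29704, 105), 96) = Rational(39784, 105)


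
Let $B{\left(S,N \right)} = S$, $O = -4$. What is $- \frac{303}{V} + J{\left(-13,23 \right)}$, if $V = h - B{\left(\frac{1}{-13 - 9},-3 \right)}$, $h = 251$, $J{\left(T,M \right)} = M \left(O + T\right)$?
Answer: $- \frac{722053}{1841} \approx -392.21$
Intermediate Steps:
$J{\left(T,M \right)} = M \left(-4 + T\right)$
$V = \frac{5523}{22}$ ($V = 251 - \frac{1}{-13 - 9} = 251 - \frac{1}{-22} = 251 - - \frac{1}{22} = 251 + \frac{1}{22} = \frac{5523}{22} \approx 251.05$)
$- \frac{303}{V} + J{\left(-13,23 \right)} = - \frac{303}{\frac{5523}{22}} + 23 \left(-4 - 13\right) = \left(-303\right) \frac{22}{5523} + 23 \left(-17\right) = - \frac{2222}{1841} - 391 = - \frac{722053}{1841}$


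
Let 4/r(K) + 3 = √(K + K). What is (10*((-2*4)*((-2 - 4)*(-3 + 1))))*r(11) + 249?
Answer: -8283/13 - 3840*√22/13 ≈ -2022.6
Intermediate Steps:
r(K) = 4/(-3 + √2*√K) (r(K) = 4/(-3 + √(K + K)) = 4/(-3 + √(2*K)) = 4/(-3 + √2*√K))
(10*((-2*4)*((-2 - 4)*(-3 + 1))))*r(11) + 249 = (10*((-2*4)*((-2 - 4)*(-3 + 1))))*(4/(-3 + √2*√11)) + 249 = (10*(-(-48)*(-2)))*(4/(-3 + √22)) + 249 = (10*(-8*12))*(4/(-3 + √22)) + 249 = (10*(-96))*(4/(-3 + √22)) + 249 = -3840/(-3 + √22) + 249 = 249 - 3840/(-3 + √22)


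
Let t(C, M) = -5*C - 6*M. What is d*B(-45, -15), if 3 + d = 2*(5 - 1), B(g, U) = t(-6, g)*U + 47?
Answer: -22265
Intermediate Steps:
t(C, M) = -6*M - 5*C
B(g, U) = 47 + U*(30 - 6*g) (B(g, U) = (-6*g - 5*(-6))*U + 47 = (-6*g + 30)*U + 47 = (30 - 6*g)*U + 47 = U*(30 - 6*g) + 47 = 47 + U*(30 - 6*g))
d = 5 (d = -3 + 2*(5 - 1) = -3 + 2*4 = -3 + 8 = 5)
d*B(-45, -15) = 5*(47 - 6*(-15)*(-5 - 45)) = 5*(47 - 6*(-15)*(-50)) = 5*(47 - 4500) = 5*(-4453) = -22265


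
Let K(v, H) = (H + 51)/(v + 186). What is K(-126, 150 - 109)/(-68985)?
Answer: -23/1034775 ≈ -2.2227e-5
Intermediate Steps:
K(v, H) = (51 + H)/(186 + v)
K(-126, 150 - 109)/(-68985) = ((51 + (150 - 109))/(186 - 126))/(-68985) = ((51 + 41)/60)*(-1/68985) = ((1/60)*92)*(-1/68985) = (23/15)*(-1/68985) = -23/1034775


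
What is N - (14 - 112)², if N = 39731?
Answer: 30127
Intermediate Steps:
N - (14 - 112)² = 39731 - (14 - 112)² = 39731 - 1*(-98)² = 39731 - 1*9604 = 39731 - 9604 = 30127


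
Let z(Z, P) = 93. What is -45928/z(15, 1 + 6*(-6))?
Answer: -45928/93 ≈ -493.85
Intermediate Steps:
-45928/z(15, 1 + 6*(-6)) = -45928/93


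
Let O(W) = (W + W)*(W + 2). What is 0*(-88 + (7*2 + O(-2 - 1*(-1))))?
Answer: 0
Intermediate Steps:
O(W) = 2*W*(2 + W) (O(W) = (2*W)*(2 + W) = 2*W*(2 + W))
0*(-88 + (7*2 + O(-2 - 1*(-1)))) = 0*(-88 + (7*2 + 2*(-2 - 1*(-1))*(2 + (-2 - 1*(-1))))) = 0*(-88 + (14 + 2*(-2 + 1)*(2 + (-2 + 1)))) = 0*(-88 + (14 + 2*(-1)*(2 - 1))) = 0*(-88 + (14 + 2*(-1)*1)) = 0*(-88 + (14 - 2)) = 0*(-88 + 12) = 0*(-76) = 0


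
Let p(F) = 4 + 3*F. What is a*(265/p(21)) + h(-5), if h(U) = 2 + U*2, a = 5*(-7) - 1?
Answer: -10076/67 ≈ -150.39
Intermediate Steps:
a = -36 (a = -35 - 1 = -36)
h(U) = 2 + 2*U
a*(265/p(21)) + h(-5) = -9540/(4 + 3*21) + (2 + 2*(-5)) = -9540/(4 + 63) + (2 - 10) = -9540/67 - 8 = -10076/67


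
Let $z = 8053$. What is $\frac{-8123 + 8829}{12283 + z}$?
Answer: $\frac{353}{10168} \approx 0.034717$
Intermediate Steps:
$\frac{-8123 + 8829}{12283 + z} = \frac{-8123 + 8829}{12283 + 8053} = \frac{706}{20336} = 706 \cdot \frac{1}{20336} = \frac{353}{10168}$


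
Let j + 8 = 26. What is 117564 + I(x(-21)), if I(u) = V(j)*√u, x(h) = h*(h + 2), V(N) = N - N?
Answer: 117564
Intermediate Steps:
j = 18 (j = -8 + 26 = 18)
V(N) = 0
x(h) = h*(2 + h)
I(u) = 0 (I(u) = 0*√u = 0)
117564 + I(x(-21)) = 117564 + 0 = 117564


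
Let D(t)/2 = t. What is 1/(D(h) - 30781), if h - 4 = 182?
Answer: -1/30409 ≈ -3.2885e-5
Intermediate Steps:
h = 186 (h = 4 + 182 = 186)
D(t) = 2*t
1/(D(h) - 30781) = 1/(2*186 - 30781) = 1/(372 - 30781) = 1/(-30409) = -1/30409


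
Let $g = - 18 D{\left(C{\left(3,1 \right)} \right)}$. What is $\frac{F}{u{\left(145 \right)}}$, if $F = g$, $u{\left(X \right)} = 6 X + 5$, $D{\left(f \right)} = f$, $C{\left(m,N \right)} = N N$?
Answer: $- \frac{18}{875} \approx -0.020571$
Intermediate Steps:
$C{\left(m,N \right)} = N^{2}$
$u{\left(X \right)} = 5 + 6 X$
$g = -18$ ($g = - 18 \cdot 1^{2} = \left(-18\right) 1 = -18$)
$F = -18$
$\frac{F}{u{\left(145 \right)}} = - \frac{18}{5 + 6 \cdot 145} = - \frac{18}{5 + 870} = - \frac{18}{875}$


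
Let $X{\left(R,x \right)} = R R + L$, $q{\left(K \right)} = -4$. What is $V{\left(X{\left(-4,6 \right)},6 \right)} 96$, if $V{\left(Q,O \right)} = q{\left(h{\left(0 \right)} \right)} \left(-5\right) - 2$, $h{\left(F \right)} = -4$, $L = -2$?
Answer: $1728$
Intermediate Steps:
$X{\left(R,x \right)} = -2 + R^{2}$ ($X{\left(R,x \right)} = R R - 2 = R^{2} - 2 = -2 + R^{2}$)
$V{\left(Q,O \right)} = 18$ ($V{\left(Q,O \right)} = \left(-4\right) \left(-5\right) - 2 = 20 - 2 = 18$)
$V{\left(X{\left(-4,6 \right)},6 \right)} 96 = 18 \cdot 96 = 1728$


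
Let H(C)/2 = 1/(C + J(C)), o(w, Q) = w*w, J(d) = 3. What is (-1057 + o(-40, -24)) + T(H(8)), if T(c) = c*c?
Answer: 65707/121 ≈ 543.03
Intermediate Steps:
o(w, Q) = w²
H(C) = 2/(3 + C) (H(C) = 2/(C + 3) = 2/(3 + C))
T(c) = c²
(-1057 + o(-40, -24)) + T(H(8)) = (-1057 + (-40)²) + (2/(3 + 8))² = (-1057 + 1600) + (2/11)² = 543 + (2*(1/11))² = 543 + (2/11)² = 543 + 4/121 = 65707/121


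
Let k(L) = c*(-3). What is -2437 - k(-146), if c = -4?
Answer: -2449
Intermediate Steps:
k(L) = 12 (k(L) = -4*(-3) = 12)
-2437 - k(-146) = -2437 - 1*12 = -2437 - 12 = -2449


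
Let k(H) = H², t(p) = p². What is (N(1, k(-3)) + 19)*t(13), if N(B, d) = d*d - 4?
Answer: 16224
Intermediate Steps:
N(B, d) = -4 + d² (N(B, d) = d² - 4 = -4 + d²)
(N(1, k(-3)) + 19)*t(13) = ((-4 + ((-3)²)²) + 19)*13² = ((-4 + 9²) + 19)*169 = ((-4 + 81) + 19)*169 = (77 + 19)*169 = 96*169 = 16224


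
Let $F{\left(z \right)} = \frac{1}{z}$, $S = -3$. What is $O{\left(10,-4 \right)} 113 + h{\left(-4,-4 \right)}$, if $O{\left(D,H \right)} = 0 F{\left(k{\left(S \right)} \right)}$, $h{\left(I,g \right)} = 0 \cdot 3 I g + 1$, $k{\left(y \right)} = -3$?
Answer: $1$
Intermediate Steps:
$h{\left(I,g \right)} = 1$ ($h{\left(I,g \right)} = 0 I g + 1 = 0 g + 1 = 0 + 1 = 1$)
$O{\left(D,H \right)} = 0$ ($O{\left(D,H \right)} = \frac{0}{-3} = 0 \left(- \frac{1}{3}\right) = 0$)
$O{\left(10,-4 \right)} 113 + h{\left(-4,-4 \right)} = 0 \cdot 113 + 1 = 0 + 1 = 1$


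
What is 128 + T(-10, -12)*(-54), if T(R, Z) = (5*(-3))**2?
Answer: -12022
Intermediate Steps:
T(R, Z) = 225 (T(R, Z) = (-15)**2 = 225)
128 + T(-10, -12)*(-54) = 128 + 225*(-54) = 128 - 12150 = -12022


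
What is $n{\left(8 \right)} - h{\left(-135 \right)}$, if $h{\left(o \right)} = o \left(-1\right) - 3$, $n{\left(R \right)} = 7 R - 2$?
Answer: $-78$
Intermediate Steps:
$n{\left(R \right)} = -2 + 7 R$
$h{\left(o \right)} = -3 - o$ ($h{\left(o \right)} = - o - 3 = -3 - o$)
$n{\left(8 \right)} - h{\left(-135 \right)} = \left(-2 + 7 \cdot 8\right) - \left(-3 - -135\right) = \left(-2 + 56\right) - \left(-3 + 135\right) = 54 - 132 = -78$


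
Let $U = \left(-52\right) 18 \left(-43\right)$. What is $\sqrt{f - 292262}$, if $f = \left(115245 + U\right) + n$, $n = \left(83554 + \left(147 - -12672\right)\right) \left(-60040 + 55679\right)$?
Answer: $i \sqrt{420419422} \approx 20504.0 i$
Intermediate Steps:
$U = 40248$ ($U = \left(-936\right) \left(-43\right) = 40248$)
$n = -420282653$ ($n = \left(83554 + \left(147 + 12672\right)\right) \left(-4361\right) = \left(83554 + 12819\right) \left(-4361\right) = 96373 \left(-4361\right) = -420282653$)
$f = -420127160$ ($f = \left(115245 + 40248\right) - 420282653 = 155493 - 420282653 = -420127160$)
$\sqrt{f - 292262} = \sqrt{-420127160 - 292262} = \sqrt{-420419422} = i \sqrt{420419422}$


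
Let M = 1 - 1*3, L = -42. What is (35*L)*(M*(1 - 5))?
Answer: -11760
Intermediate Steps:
M = -2 (M = 1 - 3 = -2)
(35*L)*(M*(1 - 5)) = (35*(-42))*(-2*(1 - 5)) = -(-2940)*(-4) = -1470*8 = -11760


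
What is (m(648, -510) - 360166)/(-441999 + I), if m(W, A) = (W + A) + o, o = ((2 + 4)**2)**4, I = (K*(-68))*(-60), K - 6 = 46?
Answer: -1319588/229839 ≈ -5.7414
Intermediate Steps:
K = 52 (K = 6 + 46 = 52)
I = 212160 (I = (52*(-68))*(-60) = -3536*(-60) = 212160)
o = 1679616 (o = (6**2)**4 = 36**4 = 1679616)
m(W, A) = 1679616 + A + W (m(W, A) = (W + A) + 1679616 = (A + W) + 1679616 = 1679616 + A + W)
(m(648, -510) - 360166)/(-441999 + I) = ((1679616 - 510 + 648) - 360166)/(-441999 + 212160) = (1679754 - 360166)/(-229839) = 1319588*(-1/229839) = -1319588/229839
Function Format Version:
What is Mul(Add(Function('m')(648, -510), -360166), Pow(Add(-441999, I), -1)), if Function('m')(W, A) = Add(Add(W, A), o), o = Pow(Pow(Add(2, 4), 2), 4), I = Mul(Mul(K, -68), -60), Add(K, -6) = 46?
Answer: Rational(-1319588, 229839) ≈ -5.7414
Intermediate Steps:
K = 52 (K = Add(6, 46) = 52)
I = 212160 (I = Mul(Mul(52, -68), -60) = Mul(-3536, -60) = 212160)
o = 1679616 (o = Pow(Pow(6, 2), 4) = Pow(36, 4) = 1679616)
Function('m')(W, A) = Add(1679616, A, W) (Function('m')(W, A) = Add(Add(W, A), 1679616) = Add(Add(A, W), 1679616) = Add(1679616, A, W))
Mul(Add(Function('m')(648, -510), -360166), Pow(Add(-441999, I), -1)) = Mul(Add(Add(1679616, -510, 648), -360166), Pow(Add(-441999, 212160), -1)) = Mul(Add(1679754, -360166), Pow(-229839, -1)) = Mul(1319588, Rational(-1, 229839)) = Rational(-1319588, 229839)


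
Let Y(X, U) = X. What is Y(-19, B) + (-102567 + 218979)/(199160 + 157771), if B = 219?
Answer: -2221759/118977 ≈ -18.674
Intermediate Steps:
Y(-19, B) + (-102567 + 218979)/(199160 + 157771) = -19 + (-102567 + 218979)/(199160 + 157771) = -19 + 116412/356931 = -19 + 116412*(1/356931) = -19 + 38804/118977 = -2221759/118977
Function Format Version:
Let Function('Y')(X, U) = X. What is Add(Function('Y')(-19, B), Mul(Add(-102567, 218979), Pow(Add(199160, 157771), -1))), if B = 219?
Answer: Rational(-2221759, 118977) ≈ -18.674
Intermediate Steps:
Add(Function('Y')(-19, B), Mul(Add(-102567, 218979), Pow(Add(199160, 157771), -1))) = Add(-19, Mul(Add(-102567, 218979), Pow(Add(199160, 157771), -1))) = Add(-19, Mul(116412, Pow(356931, -1))) = Add(-19, Mul(116412, Rational(1, 356931))) = Add(-19, Rational(38804, 118977)) = Rational(-2221759, 118977)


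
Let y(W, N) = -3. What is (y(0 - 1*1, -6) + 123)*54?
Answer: 6480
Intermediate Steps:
(y(0 - 1*1, -6) + 123)*54 = (-3 + 123)*54 = 120*54 = 6480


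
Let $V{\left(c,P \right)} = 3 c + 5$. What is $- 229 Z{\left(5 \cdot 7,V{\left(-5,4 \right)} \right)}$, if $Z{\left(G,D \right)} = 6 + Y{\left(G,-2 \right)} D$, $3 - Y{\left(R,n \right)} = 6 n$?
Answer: $32976$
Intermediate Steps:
$V{\left(c,P \right)} = 5 + 3 c$
$Y{\left(R,n \right)} = 3 - 6 n$
$Z{\left(G,D \right)} = 6 + 15 D$ ($Z{\left(G,D \right)} = 6 + \left(3 - -12\right) D = 6 + \left(3 + 12\right) D = 6 + 15 D$)
$- 229 Z{\left(5 \cdot 7,V{\left(-5,4 \right)} \right)} = - 229 \left(6 + 15 \left(5 + 3 \left(-5\right)\right)\right) = - 229 \left(6 + 15 \left(5 - 15\right)\right) = - 229 \left(6 + 15 \left(-10\right)\right) = - 229 \left(6 - 150\right) = \left(-229\right) \left(-144\right) = 32976$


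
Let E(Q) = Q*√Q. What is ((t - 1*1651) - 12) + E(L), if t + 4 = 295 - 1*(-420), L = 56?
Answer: -952 + 112*√14 ≈ -532.93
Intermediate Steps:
E(Q) = Q^(3/2)
t = 711 (t = -4 + (295 - 1*(-420)) = -4 + (295 + 420) = -4 + 715 = 711)
((t - 1*1651) - 12) + E(L) = ((711 - 1*1651) - 12) + 56^(3/2) = ((711 - 1651) - 12) + 112*√14 = (-940 - 12) + 112*√14 = -952 + 112*√14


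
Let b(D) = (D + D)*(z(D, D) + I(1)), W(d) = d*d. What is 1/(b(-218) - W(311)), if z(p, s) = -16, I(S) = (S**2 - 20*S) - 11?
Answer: -1/76665 ≈ -1.3044e-5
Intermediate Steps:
I(S) = -11 + S**2 - 20*S
W(d) = d**2
b(D) = -92*D (b(D) = (D + D)*(-16 + (-11 + 1**2 - 20*1)) = (2*D)*(-16 + (-11 + 1 - 20)) = (2*D)*(-16 - 30) = (2*D)*(-46) = -92*D)
1/(b(-218) - W(311)) = 1/(-92*(-218) - 1*311**2) = 1/(20056 - 1*96721) = 1/(20056 - 96721) = 1/(-76665) = -1/76665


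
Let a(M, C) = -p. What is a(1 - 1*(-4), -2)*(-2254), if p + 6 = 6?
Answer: 0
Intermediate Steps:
p = 0 (p = -6 + 6 = 0)
a(M, C) = 0 (a(M, C) = -1*0 = 0)
a(1 - 1*(-4), -2)*(-2254) = 0*(-2254) = 0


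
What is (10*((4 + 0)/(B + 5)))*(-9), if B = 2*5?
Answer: -24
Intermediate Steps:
B = 10
(10*((4 + 0)/(B + 5)))*(-9) = (10*((4 + 0)/(10 + 5)))*(-9) = (10*(4/15))*(-9) = (8/3)*(-9) = -24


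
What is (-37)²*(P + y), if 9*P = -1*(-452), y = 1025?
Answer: 13247813/9 ≈ 1.4720e+6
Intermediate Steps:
P = 452/9 (P = (-1*(-452))/9 = (⅑)*452 = 452/9 ≈ 50.222)
(-37)²*(P + y) = (-37)²*(452/9 + 1025) = 1369*(9677/9) = 13247813/9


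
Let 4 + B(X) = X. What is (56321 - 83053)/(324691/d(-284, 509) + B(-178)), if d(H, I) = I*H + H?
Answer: 3871862880/26685571 ≈ 145.09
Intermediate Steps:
d(H, I) = H + H*I (d(H, I) = H*I + H = H + H*I)
B(X) = -4 + X
(56321 - 83053)/(324691/d(-284, 509) + B(-178)) = (56321 - 83053)/(324691/((-284*(1 + 509))) + (-4 - 178)) = -26732/(324691/((-284*510)) - 182) = -26732/(324691/(-144840) - 182) = -26732/(324691*(-1/144840) - 182) = -26732/(-324691/144840 - 182) = -26732/(-26685571/144840) = -26732*(-144840/26685571) = 3871862880/26685571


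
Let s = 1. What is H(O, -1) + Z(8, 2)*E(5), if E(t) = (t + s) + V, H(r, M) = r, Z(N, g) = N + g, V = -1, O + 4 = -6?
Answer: 40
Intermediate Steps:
O = -10 (O = -4 - 6 = -10)
E(t) = t (E(t) = (t + 1) - 1 = (1 + t) - 1 = t)
H(O, -1) + Z(8, 2)*E(5) = -10 + (8 + 2)*5 = -10 + 10*5 = -10 + 50 = 40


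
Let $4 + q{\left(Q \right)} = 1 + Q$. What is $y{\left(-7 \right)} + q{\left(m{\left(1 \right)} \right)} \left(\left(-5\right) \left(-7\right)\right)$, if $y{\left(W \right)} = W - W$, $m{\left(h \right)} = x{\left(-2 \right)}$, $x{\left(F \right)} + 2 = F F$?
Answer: $-35$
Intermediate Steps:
$x{\left(F \right)} = -2 + F^{2}$ ($x{\left(F \right)} = -2 + F F = -2 + F^{2}$)
$m{\left(h \right)} = 2$ ($m{\left(h \right)} = -2 + \left(-2\right)^{2} = -2 + 4 = 2$)
$q{\left(Q \right)} = -3 + Q$ ($q{\left(Q \right)} = -4 + \left(1 + Q\right) = -3 + Q$)
$y{\left(W \right)} = 0$
$y{\left(-7 \right)} + q{\left(m{\left(1 \right)} \right)} \left(\left(-5\right) \left(-7\right)\right) = 0 + \left(-3 + 2\right) \left(\left(-5\right) \left(-7\right)\right) = 0 - 35 = -35$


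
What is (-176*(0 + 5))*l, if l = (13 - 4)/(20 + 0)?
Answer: -396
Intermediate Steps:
l = 9/20 ≈ 0.45000
(-176*(0 + 5))*l = -176*(0 + 5)*(9/20) = -176*5*(9/20) = -44*20*(9/20) = -880*9/20 = -396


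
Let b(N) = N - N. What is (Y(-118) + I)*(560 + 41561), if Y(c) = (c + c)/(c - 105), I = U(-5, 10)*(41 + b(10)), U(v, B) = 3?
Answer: 1165277465/223 ≈ 5.2255e+6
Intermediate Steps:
b(N) = 0
I = 123 (I = 3*(41 + 0) = 3*41 = 123)
Y(c) = 2*c/(-105 + c) (Y(c) = (2*c)/(-105 + c) = 2*c/(-105 + c))
(Y(-118) + I)*(560 + 41561) = (2*(-118)/(-105 - 118) + 123)*(560 + 41561) = (2*(-118)/(-223) + 123)*42121 = (2*(-118)*(-1/223) + 123)*42121 = (236/223 + 123)*42121 = (27665/223)*42121 = 1165277465/223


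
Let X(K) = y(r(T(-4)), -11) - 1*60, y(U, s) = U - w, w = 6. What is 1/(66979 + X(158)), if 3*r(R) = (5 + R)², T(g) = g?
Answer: 3/200740 ≈ 1.4945e-5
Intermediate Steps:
r(R) = (5 + R)²/3
y(U, s) = -6 + U (y(U, s) = U - 1*6 = U - 6 = -6 + U)
X(K) = -197/3 (X(K) = (-6 + (5 - 4)²/3) - 1*60 = (-6 + (⅓)*1²) - 60 = (-6 + (⅓)*1) - 60 = (-6 + ⅓) - 60 = -17/3 - 60 = -197/3)
1/(66979 + X(158)) = 1/(66979 - 197/3) = 1/(200740/3) = 3/200740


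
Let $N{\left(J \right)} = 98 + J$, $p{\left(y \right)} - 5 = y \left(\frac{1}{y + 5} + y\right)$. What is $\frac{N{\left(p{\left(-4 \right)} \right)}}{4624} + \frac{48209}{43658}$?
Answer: $\frac{113969543}{100937296} \approx 1.1291$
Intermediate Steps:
$p{\left(y \right)} = 5 + y \left(y + \frac{1}{5 + y}\right)$ ($p{\left(y \right)} = 5 + y \left(\frac{1}{y + 5} + y\right) = 5 + y \left(\frac{1}{5 + y} + y\right) = 5 + y \left(y + \frac{1}{5 + y}\right)$)
$\frac{N{\left(p{\left(-4 \right)} \right)}}{4624} + \frac{48209}{43658} = \frac{98 + \frac{25 + \left(-4\right)^{3} + 5 \left(-4\right)^{2} + 6 \left(-4\right)}{5 - 4}}{4624} + \frac{48209}{43658} = \left(98 + \frac{25 - 64 + 5 \cdot 16 - 24}{1}\right) \frac{1}{4624} + 48209 \cdot \frac{1}{43658} = \left(98 + 1 \left(25 - 64 + 80 - 24\right)\right) \frac{1}{4624} + \frac{48209}{43658} = \left(98 + 1 \cdot 17\right) \frac{1}{4624} + \frac{48209}{43658} = \left(98 + 17\right) \frac{1}{4624} + \frac{48209}{43658} = 115 \cdot \frac{1}{4624} + \frac{48209}{43658} = \frac{115}{4624} + \frac{48209}{43658} = \frac{113969543}{100937296}$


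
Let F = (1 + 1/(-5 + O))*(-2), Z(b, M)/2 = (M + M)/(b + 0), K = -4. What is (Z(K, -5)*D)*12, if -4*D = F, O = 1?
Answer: 45/2 ≈ 22.500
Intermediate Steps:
Z(b, M) = 4*M/b (Z(b, M) = 2*((M + M)/(b + 0)) = 2*((2*M)/b) = 2*(2*M/b) = 4*M/b)
F = -3/2 (F = (1 + 1/(-5 + 1))*(-2) = (1 + 1/(-4))*(-2) = (1 - ¼)*(-2) = (¾)*(-2) = -3/2 ≈ -1.5000)
D = 3/8 (D = -¼*(-3/2) = 3/8 ≈ 0.37500)
(Z(K, -5)*D)*12 = ((4*(-5)/(-4))*(3/8))*12 = ((4*(-5)*(-¼))*(3/8))*12 = (5*(3/8))*12 = (15/8)*12 = 45/2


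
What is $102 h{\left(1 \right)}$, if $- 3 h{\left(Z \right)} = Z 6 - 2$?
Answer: $-136$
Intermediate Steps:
$h{\left(Z \right)} = \frac{2}{3} - 2 Z$ ($h{\left(Z \right)} = - \frac{Z 6 - 2}{3} = - \frac{6 Z - 2}{3} = - \frac{-2 + 6 Z}{3} = \frac{2}{3} - 2 Z$)
$102 h{\left(1 \right)} = 102 \left(\frac{2}{3} - 2\right) = 102 \left(- \frac{4}{3}\right) = -136$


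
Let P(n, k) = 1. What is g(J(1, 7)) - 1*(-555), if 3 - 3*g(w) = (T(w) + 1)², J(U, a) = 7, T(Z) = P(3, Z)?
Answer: 1664/3 ≈ 554.67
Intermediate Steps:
T(Z) = 1
g(w) = -⅓ (g(w) = 1 - (1 + 1)²/3 = 1 - ⅓*2² = 1 - ⅓*4 = 1 - 4/3 = -⅓)
g(J(1, 7)) - 1*(-555) = -⅓ - 1*(-555) = -⅓ + 555 = 1664/3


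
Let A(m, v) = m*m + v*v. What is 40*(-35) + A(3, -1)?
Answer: -1390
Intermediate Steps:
A(m, v) = m² + v²
40*(-35) + A(3, -1) = 40*(-35) + (3² + (-1)²) = -1400 + (9 + 1) = -1400 + 10 = -1390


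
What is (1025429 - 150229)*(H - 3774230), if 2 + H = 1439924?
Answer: -2042986361600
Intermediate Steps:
H = 1439922 (H = -2 + 1439924 = 1439922)
(1025429 - 150229)*(H - 3774230) = (1025429 - 150229)*(1439922 - 3774230) = 875200*(-2334308) = -2042986361600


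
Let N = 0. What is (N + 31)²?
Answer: 961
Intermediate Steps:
(N + 31)² = (0 + 31)² = 31² = 961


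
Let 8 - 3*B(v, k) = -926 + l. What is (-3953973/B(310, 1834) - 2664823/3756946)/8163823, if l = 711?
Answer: -44565183394903/6839642402696434 ≈ -0.0065157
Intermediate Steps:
B(v, k) = 223/3 (B(v, k) = 8/3 - (-926 + 711)/3 = 8/3 - ⅓*(-215) = 8/3 + 215/3 = 223/3)
(-3953973/B(310, 1834) - 2664823/3756946)/8163823 = (-3953973/223/3 - 2664823/3756946)/8163823 = (-3953973*3/223 - 2664823*1/3756946)*(1/8163823) = (-11861919/223 - 2664823/3756946)*(1/8163823) = -44565183394903/837798958*1/8163823 = -44565183394903/6839642402696434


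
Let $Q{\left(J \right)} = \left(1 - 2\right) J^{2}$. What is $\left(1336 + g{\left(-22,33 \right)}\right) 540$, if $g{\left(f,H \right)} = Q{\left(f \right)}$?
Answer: $460080$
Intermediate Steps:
$Q{\left(J \right)} = - J^{2}$ ($Q{\left(J \right)} = \left(1 - 2\right) J^{2} = - J^{2}$)
$g{\left(f,H \right)} = - f^{2}$
$\left(1336 + g{\left(-22,33 \right)}\right) 540 = \left(1336 - \left(-22\right)^{2}\right) 540 = \left(1336 - 484\right) 540 = 852 \cdot 540 = 460080$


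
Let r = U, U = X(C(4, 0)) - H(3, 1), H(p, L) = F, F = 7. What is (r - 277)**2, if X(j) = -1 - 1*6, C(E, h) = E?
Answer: 84681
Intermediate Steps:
H(p, L) = 7
X(j) = -7 (X(j) = -1 - 6 = -7)
U = -14 (U = -7 - 1*7 = -7 - 7 = -14)
r = -14
(r - 277)**2 = (-14 - 277)**2 = (-291)**2 = 84681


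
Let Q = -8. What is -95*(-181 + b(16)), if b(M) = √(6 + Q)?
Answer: 17195 - 95*I*√2 ≈ 17195.0 - 134.35*I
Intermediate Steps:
b(M) = I*√2 (b(M) = √(6 - 8) = √(-2) = I*√2)
-95*(-181 + b(16)) = -95*(-181 + I*√2) = 17195 - 95*I*√2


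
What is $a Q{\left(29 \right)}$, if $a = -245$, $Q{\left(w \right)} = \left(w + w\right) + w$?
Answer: $-21315$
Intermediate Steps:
$Q{\left(w \right)} = 3 w$ ($Q{\left(w \right)} = 2 w + w = 3 w$)
$a Q{\left(29 \right)} = - 245 \cdot 3 \cdot 29 = \left(-245\right) 87 = -21315$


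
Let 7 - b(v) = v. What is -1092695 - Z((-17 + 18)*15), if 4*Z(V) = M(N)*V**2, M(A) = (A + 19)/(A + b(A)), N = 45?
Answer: -7652465/7 ≈ -1.0932e+6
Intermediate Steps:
b(v) = 7 - v
M(A) = 19/7 + A/7 (M(A) = (A + 19)/(A + (7 - A)) = (19 + A)/7 = (19 + A)*(1/7) = 19/7 + A/7)
Z(V) = 16*V**2/7 (Z(V) = ((19/7 + (1/7)*45)*V**2)/4 = ((19/7 + 45/7)*V**2)/4 = (64*V**2/7)/4 = 16*V**2/7)
-1092695 - Z((-17 + 18)*15) = -1092695 - 16*((-17 + 18)*15)**2/7 = -1092695 - 16*(1*15)**2/7 = -1092695 - 16*15**2/7 = -1092695 - 16*225/7 = -1092695 - 1*3600/7 = -1092695 - 3600/7 = -7652465/7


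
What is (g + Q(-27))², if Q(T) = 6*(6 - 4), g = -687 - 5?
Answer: 462400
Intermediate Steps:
g = -692
Q(T) = 12 (Q(T) = 6*2 = 12)
(g + Q(-27))² = (-692 + 12)² = (-680)² = 462400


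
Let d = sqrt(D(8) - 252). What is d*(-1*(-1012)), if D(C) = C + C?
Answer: 2024*I*sqrt(59) ≈ 15547.0*I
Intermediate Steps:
D(C) = 2*C
d = 2*I*sqrt(59) (d = sqrt(2*8 - 252) = sqrt(16 - 252) = sqrt(-236) = 2*I*sqrt(59) ≈ 15.362*I)
d*(-1*(-1012)) = (2*I*sqrt(59))*(-1*(-1012)) = (2*I*sqrt(59))*1012 = 2024*I*sqrt(59)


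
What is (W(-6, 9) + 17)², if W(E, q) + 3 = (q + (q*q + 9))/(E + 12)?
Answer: 3721/4 ≈ 930.25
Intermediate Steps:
W(E, q) = -3 + (9 + q + q²)/(12 + E) (W(E, q) = -3 + (q + (q*q + 9))/(E + 12) = -3 + (q + (q² + 9))/(12 + E) = -3 + (q + (9 + q²))/(12 + E) = -3 + (9 + q + q²)/(12 + E))
(W(-6, 9) + 17)² = ((-27 + 9 + 9² - 3*(-6))/(12 - 6) + 17)² = ((-27 + 9 + 81 + 18)/6 + 17)² = ((⅙)*81 + 17)² = (27/2 + 17)² = (61/2)² = 3721/4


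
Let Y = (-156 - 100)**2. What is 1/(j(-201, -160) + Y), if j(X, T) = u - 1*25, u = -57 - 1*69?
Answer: 1/65385 ≈ 1.5294e-5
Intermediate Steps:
u = -126 (u = -57 - 69 = -126)
j(X, T) = -151 (j(X, T) = -126 - 1*25 = -126 - 25 = -151)
Y = 65536 (Y = (-256)**2 = 65536)
1/(j(-201, -160) + Y) = 1/(-151 + 65536) = 1/65385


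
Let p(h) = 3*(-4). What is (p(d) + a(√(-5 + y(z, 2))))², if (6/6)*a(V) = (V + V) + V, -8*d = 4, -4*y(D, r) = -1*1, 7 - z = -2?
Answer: 405/4 - 36*I*√19 ≈ 101.25 - 156.92*I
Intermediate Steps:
z = 9 (z = 7 - 1*(-2) = 7 + 2 = 9)
y(D, r) = ¼ (y(D, r) = -(-1)/4 = -¼*(-1) = ¼)
d = -½ (d = -⅛*4 = -½ ≈ -0.50000)
a(V) = 3*V (a(V) = (V + V) + V = 2*V + V = 3*V)
p(h) = -12
(p(d) + a(√(-5 + y(z, 2))))² = (-12 + 3*√(-5 + ¼))² = (-12 + 3*√(-19/4))² = (-12 + 3*(I*√19/2))² = (-12 + 3*I*√19/2)²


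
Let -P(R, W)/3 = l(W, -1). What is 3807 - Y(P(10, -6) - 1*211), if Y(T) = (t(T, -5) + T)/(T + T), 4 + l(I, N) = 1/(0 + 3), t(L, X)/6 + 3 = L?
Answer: 760691/200 ≈ 3803.5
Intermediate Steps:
t(L, X) = -18 + 6*L
l(I, N) = -11/3 (l(I, N) = -4 + 1/(0 + 3) = -4 + 1/3 = -11/3)
P(R, W) = 11 (P(R, W) = -3*(-11/3) = 11)
Y(T) = (-18 + 7*T)/(2*T) (Y(T) = ((-18 + 6*T) + T)/(T + T) = (-18 + 7*T)/((2*T)) = (-18 + 7*T)*(1/(2*T)) = (-18 + 7*T)/(2*T))
3807 - Y(P(10, -6) - 1*211) = 3807 - (7/2 - 9/(11 - 1*211)) = 3807 - (7/2 - 9/(11 - 211)) = 3807 - (7/2 - 9/(-200)) = 3807 - (7/2 - 9*(-1/200)) = 3807 - (7/2 + 9/200) = 3807 - 1*709/200 = 3807 - 709/200 = 760691/200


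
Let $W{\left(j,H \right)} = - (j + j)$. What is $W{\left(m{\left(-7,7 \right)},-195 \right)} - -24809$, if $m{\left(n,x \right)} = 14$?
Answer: $24781$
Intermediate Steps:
$W{\left(j,H \right)} = - 2 j$
$W{\left(m{\left(-7,7 \right)},-195 \right)} - -24809 = \left(-2\right) 14 - -24809 = -28 + 24809 = 24781$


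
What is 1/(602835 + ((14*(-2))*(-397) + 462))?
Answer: 1/614413 ≈ 1.6276e-6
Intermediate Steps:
1/(602835 + ((14*(-2))*(-397) + 462)) = 1/(602835 + (-28*(-397) + 462)) = 1/(602835 + (11116 + 462)) = 1/(602835 + 11578) = 1/614413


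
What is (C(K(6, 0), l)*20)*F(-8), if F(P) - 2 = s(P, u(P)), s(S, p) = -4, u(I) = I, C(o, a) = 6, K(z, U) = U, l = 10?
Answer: -240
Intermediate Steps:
F(P) = -2 (F(P) = 2 - 4 = -2)
(C(K(6, 0), l)*20)*F(-8) = (6*20)*(-2) = 120*(-2) = -240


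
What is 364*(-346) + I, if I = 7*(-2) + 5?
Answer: -125953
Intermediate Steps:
I = -9 (I = -14 + 5 = -9)
364*(-346) + I = 364*(-346) - 9 = -125944 - 9 = -125953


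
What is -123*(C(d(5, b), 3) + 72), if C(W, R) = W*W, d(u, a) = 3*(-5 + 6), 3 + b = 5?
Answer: -9963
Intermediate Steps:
b = 2 (b = -3 + 5 = 2)
d(u, a) = 3 (d(u, a) = 3*1 = 3)
C(W, R) = W²
-123*(C(d(5, b), 3) + 72) = -123*(3² + 72) = -123*(9 + 72) = -123*81 = -9963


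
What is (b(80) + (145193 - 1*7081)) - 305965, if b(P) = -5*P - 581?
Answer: -168834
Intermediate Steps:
b(P) = -581 - 5*P
(b(80) + (145193 - 1*7081)) - 305965 = ((-581 - 5*80) + (145193 - 1*7081)) - 305965 = ((-581 - 400) + (145193 - 7081)) - 305965 = (-981 + 138112) - 305965 = 137131 - 305965 = -168834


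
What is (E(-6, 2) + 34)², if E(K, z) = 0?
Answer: 1156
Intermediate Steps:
(E(-6, 2) + 34)² = (0 + 34)² = 34² = 1156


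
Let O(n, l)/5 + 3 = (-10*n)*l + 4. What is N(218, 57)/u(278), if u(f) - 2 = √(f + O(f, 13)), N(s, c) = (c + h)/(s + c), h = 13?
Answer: 28/9923155 - 14*I*√180417/9923155 ≈ 2.8217e-6 - 0.00059926*I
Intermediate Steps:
O(n, l) = 5 - 50*l*n (O(n, l) = -15 + 5*((-10*n)*l + 4) = -15 + 5*(-10*l*n + 4) = -15 + 5*(4 - 10*l*n) = -15 + (20 - 50*l*n) = 5 - 50*l*n)
N(s, c) = (13 + c)/(c + s) (N(s, c) = (c + 13)/(s + c) = (13 + c)/(c + s))
u(f) = 2 + √(5 - 649*f) (u(f) = 2 + √(f + (5 - 50*13*f)) = 2 + √(f + (5 - 650*f)) = 2 + √(5 - 649*f))
N(218, 57)/u(278) = ((13 + 57)/(57 + 218))/(2 + √(5 - 649*278)) = (70/275)/(2 + √(5 - 180422)) = ((1/275)*70)/(2 + √(-180417)) = 14/(55*(2 + I*√180417))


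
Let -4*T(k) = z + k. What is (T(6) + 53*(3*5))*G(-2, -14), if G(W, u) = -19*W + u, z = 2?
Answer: 19032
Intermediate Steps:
T(k) = -½ - k/4 (T(k) = -(2 + k)/4 = -½ - k/4)
G(W, u) = u - 19*W
(T(6) + 53*(3*5))*G(-2, -14) = ((-½ - ¼*6) + 53*(3*5))*(-14 - 19*(-2)) = ((-½ - 3/2) + 53*15)*(-14 + 38) = (-2 + 795)*24 = 793*24 = 19032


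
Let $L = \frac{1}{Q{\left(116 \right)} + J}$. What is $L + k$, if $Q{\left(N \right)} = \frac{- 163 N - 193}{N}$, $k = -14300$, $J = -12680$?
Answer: $- \frac{21306728416}{1489981} \approx -14300.0$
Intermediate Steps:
$Q{\left(N \right)} = \frac{-193 - 163 N}{N}$
$L = - \frac{116}{1489981}$ ($L = \frac{1}{\left(-163 - \frac{193}{116}\right) - 12680} = \frac{1}{- \frac{19101}{116} - 12680} = \frac{1}{- \frac{1489981}{116}} = - \frac{116}{1489981} \approx -7.7853 \cdot 10^{-5}$)
$L + k = - \frac{116}{1489981} - 14300 = - \frac{21306728416}{1489981}$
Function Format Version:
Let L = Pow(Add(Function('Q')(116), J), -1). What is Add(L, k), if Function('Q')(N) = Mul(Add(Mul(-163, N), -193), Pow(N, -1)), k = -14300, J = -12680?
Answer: Rational(-21306728416, 1489981) ≈ -14300.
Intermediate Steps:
Function('Q')(N) = Mul(Pow(N, -1), Add(-193, Mul(-163, N))) (Function('Q')(N) = Mul(Add(-193, Mul(-163, N)), Pow(N, -1)) = Mul(Pow(N, -1), Add(-193, Mul(-163, N))))
L = Rational(-116, 1489981) (L = Pow(Add(Add(-163, Mul(-193, Pow(116, -1))), -12680), -1) = Pow(Add(Add(-163, Mul(-193, Rational(1, 116))), -12680), -1) = Pow(Add(Add(-163, Rational(-193, 116)), -12680), -1) = Pow(Add(Rational(-19101, 116), -12680), -1) = Pow(Rational(-1489981, 116), -1) = Rational(-116, 1489981) ≈ -7.7853e-5)
Add(L, k) = Add(Rational(-116, 1489981), -14300) = Rational(-21306728416, 1489981)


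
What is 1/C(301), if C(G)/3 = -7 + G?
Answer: 1/882 ≈ 0.0011338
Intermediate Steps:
C(G) = -21 + 3*G (C(G) = 3*(-7 + G) = -21 + 3*G)
1/C(301) = 1/(-21 + 3*301) = 1/(-21 + 903) = 1/882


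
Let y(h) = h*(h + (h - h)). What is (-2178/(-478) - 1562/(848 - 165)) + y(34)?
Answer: 189072441/163237 ≈ 1158.3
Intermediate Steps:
y(h) = h² (y(h) = h*(h + 0) = h*h = h²)
(-2178/(-478) - 1562/(848 - 165)) + y(34) = (-2178/(-478) - 1562/(848 - 165)) + 34² = (-2178*(-1/478) - 1562/683) + 1156 = (1089/239 - 1562*1/683) + 1156 = (1089/239 - 1562/683) + 1156 = 370469/163237 + 1156 = 189072441/163237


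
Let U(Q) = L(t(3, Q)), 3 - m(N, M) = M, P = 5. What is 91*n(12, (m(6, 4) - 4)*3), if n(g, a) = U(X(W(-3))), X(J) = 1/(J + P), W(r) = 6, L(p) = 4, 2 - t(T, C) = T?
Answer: 364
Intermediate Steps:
m(N, M) = 3 - M
t(T, C) = 2 - T
X(J) = 1/(5 + J) (X(J) = 1/(J + 5) = 1/(5 + J))
U(Q) = 4
n(g, a) = 4
91*n(12, (m(6, 4) - 4)*3) = 91*4 = 364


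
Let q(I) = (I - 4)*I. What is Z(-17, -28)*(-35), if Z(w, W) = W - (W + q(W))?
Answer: 31360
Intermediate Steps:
q(I) = I*(-4 + I) (q(I) = (-4 + I)*I = I*(-4 + I))
Z(w, W) = -W*(-4 + W) (Z(w, W) = W - (W + W*(-4 + W)) = W + (-W - W*(-4 + W)) = -W*(-4 + W))
Z(-17, -28)*(-35) = -28*(4 - 1*(-28))*(-35) = -28*(4 + 28)*(-35) = -28*32*(-35) = -896*(-35) = 31360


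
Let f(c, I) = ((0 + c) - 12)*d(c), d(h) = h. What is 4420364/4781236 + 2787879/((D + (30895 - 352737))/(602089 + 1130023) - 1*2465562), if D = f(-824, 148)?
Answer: -526308049043582765/2552360735258602949 ≈ -0.20620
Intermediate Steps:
f(c, I) = c*(-12 + c) (f(c, I) = ((0 + c) - 12)*c = (c - 12)*c = (-12 + c)*c = c*(-12 + c))
D = 688864 (D = -824*(-12 - 824) = -824*(-836) = 688864)
4420364/4781236 + 2787879/((D + (30895 - 352737))/(602089 + 1130023) - 1*2465562) = 4420364/4781236 + 2787879/((688864 + (30895 - 352737))/(602089 + 1130023) - 1*2465562) = 4420364*(1/4781236) + 2787879/((688864 - 321842)/1732112 - 2465562) = 1105091/1195309 + 2787879/(367022*(1/1732112) - 2465562) = 1105091/1195309 + 2787879/(183511/866056 - 2465562) = 1105091/1195309 + 2787879/(-2135314579961/866056) = 1105091/1195309 + 2787879*(-866056/2135314579961) = 1105091/1195309 - 2414459335224/2135314579961 = -526308049043582765/2552360735258602949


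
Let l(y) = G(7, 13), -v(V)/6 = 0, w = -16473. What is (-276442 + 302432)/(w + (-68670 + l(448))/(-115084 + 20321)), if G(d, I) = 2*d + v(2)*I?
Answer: -2462890370/1560962243 ≈ -1.5778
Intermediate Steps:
v(V) = 0 (v(V) = -6*0 = 0)
G(d, I) = 2*d (G(d, I) = 2*d + 0*I = 2*d + 0 = 2*d)
l(y) = 14 (l(y) = 2*7 = 14)
(-276442 + 302432)/(w + (-68670 + l(448))/(-115084 + 20321)) = (-276442 + 302432)/(-16473 + (-68670 + 14)/(-115084 + 20321)) = 25990/(-16473 - 68656/(-94763)) = 25990/(-16473 - 68656*(-1/94763)) = 25990/(-16473 + 68656/94763) = 25990/(-1560962243/94763) = 25990*(-94763/1560962243) = -2462890370/1560962243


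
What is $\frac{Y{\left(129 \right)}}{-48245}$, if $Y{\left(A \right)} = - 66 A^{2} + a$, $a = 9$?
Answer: $\frac{1098297}{48245} \approx 22.765$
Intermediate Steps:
$Y{\left(A \right)} = 9 - 66 A^{2}$ ($Y{\left(A \right)} = - 66 A^{2} + 9 = 9 - 66 A^{2}$)
$\frac{Y{\left(129 \right)}}{-48245} = \frac{9 - 66 \cdot 129^{2}}{-48245} = \left(9 - 1098306\right) \left(- \frac{1}{48245}\right) = \left(-1098297\right) \left(- \frac{1}{48245}\right) = \frac{1098297}{48245}$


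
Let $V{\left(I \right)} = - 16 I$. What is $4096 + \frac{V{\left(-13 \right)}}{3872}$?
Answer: $\frac{991245}{242} \approx 4096.1$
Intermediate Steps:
$4096 + \frac{V{\left(-13 \right)}}{3872} = 4096 + \frac{\left(-16\right) \left(-13\right)}{3872} = 4096 + 208 \cdot \frac{1}{3872} = 4096 + \frac{13}{242} = \frac{991245}{242}$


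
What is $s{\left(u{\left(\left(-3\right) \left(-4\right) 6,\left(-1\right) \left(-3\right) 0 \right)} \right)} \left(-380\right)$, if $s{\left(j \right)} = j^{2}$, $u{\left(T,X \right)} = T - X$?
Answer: $-1969920$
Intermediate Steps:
$s{\left(u{\left(\left(-3\right) \left(-4\right) 6,\left(-1\right) \left(-3\right) 0 \right)} \right)} \left(-380\right) = \left(\left(-3\right) \left(-4\right) 6 - \left(-1\right) \left(-3\right) 0\right)^{2} \left(-380\right) = \left(12 \cdot 6 - 3 \cdot 0\right)^{2} \left(-380\right) = \left(72 - 0\right)^{2} \left(-380\right) = \left(72 + 0\right)^{2} \left(-380\right) = 72^{2} \left(-380\right) = 5184 \left(-380\right) = -1969920$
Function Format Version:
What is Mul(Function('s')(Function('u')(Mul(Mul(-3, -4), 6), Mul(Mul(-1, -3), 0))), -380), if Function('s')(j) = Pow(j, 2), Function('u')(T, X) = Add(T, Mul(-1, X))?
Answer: -1969920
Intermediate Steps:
Mul(Function('s')(Function('u')(Mul(Mul(-3, -4), 6), Mul(Mul(-1, -3), 0))), -380) = Mul(Pow(Add(Mul(Mul(-3, -4), 6), Mul(-1, Mul(Mul(-1, -3), 0))), 2), -380) = Mul(Pow(Add(Mul(12, 6), Mul(-1, Mul(3, 0))), 2), -380) = Mul(Pow(Add(72, Mul(-1, 0)), 2), -380) = Mul(Pow(Add(72, 0), 2), -380) = Mul(Pow(72, 2), -380) = Mul(5184, -380) = -1969920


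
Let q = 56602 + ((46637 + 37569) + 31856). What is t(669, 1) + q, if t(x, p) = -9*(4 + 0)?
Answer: 172628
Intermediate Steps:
t(x, p) = -36 (t(x, p) = -9*4 = -36)
q = 172664 (q = 56602 + (84206 + 31856) = 56602 + 116062 = 172664)
t(669, 1) + q = -36 + 172664 = 172628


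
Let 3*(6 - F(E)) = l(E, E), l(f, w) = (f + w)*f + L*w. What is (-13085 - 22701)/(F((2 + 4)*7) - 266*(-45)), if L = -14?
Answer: -17893/5498 ≈ -3.2545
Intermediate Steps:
l(f, w) = -14*w + f*(f + w) (l(f, w) = (f + w)*f - 14*w = f*(f + w) - 14*w = -14*w + f*(f + w))
F(E) = 6 - 2*E**2/3 + 14*E/3 (F(E) = 6 - (E**2 - 14*E + E*E)/3 = 6 - (E**2 - 14*E + E**2)/3 = 6 - (-14*E + 2*E**2)/3 = 6 + (-2*E**2/3 + 14*E/3) = 6 - 2*E**2/3 + 14*E/3)
(-13085 - 22701)/(F((2 + 4)*7) - 266*(-45)) = (-13085 - 22701)/((6 - 2*49*(2 + 4)**2/3 + 14*((2 + 4)*7)/3) - 266*(-45)) = -35786/((6 - 2*(6*7)**2/3 + 14*(6*7)/3) + 11970) = -35786/((6 - 2/3*42**2 + (14/3)*42) + 11970) = -35786/((6 - 2/3*1764 + 196) + 11970) = -35786/((6 - 1176 + 196) + 11970) = -35786/(-974 + 11970) = -35786/10996 = -35786*1/10996 = -17893/5498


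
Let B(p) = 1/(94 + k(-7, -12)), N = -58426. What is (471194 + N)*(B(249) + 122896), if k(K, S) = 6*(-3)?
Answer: 963823289624/19 ≈ 5.0728e+10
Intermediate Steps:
k(K, S) = -18
B(p) = 1/76 (B(p) = 1/(94 - 18) = 1/76)
(471194 + N)*(B(249) + 122896) = (471194 - 58426)*(1/76 + 122896) = 412768*(9340097/76) = 963823289624/19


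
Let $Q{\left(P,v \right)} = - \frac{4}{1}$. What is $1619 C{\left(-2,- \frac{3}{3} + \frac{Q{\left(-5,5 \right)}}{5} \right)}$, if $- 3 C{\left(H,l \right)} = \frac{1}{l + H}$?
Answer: $\frac{8095}{57} \approx 142.02$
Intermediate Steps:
$Q{\left(P,v \right)} = -4$ ($Q{\left(P,v \right)} = \left(-4\right) 1 = -4$)
$C{\left(H,l \right)} = - \frac{1}{3 \left(H + l\right)}$ ($C{\left(H,l \right)} = - \frac{1}{3 \left(l + H\right)} = - \frac{1}{3 \left(H + l\right)}$)
$1619 C{\left(-2,- \frac{3}{3} + \frac{Q{\left(-5,5 \right)}}{5} \right)} = 1619 \left(- \frac{1}{3 \left(-2\right) + 3 \left(- \frac{3}{3} - \frac{4}{5}\right)}\right) = 1619 \left(- \frac{1}{-6 + 3 \left(\left(-3\right) \frac{1}{3} - \frac{4}{5}\right)}\right) = 1619 \left(- \frac{1}{-6 + 3 \left(-1 - \frac{4}{5}\right)}\right) = 1619 \left(- \frac{1}{-6 + 3 \left(- \frac{9}{5}\right)}\right) = 1619 \left(- \frac{1}{-6 - \frac{27}{5}}\right) = 1619 \left(- \frac{1}{- \frac{57}{5}}\right) = 1619 \left(\left(-1\right) \left(- \frac{5}{57}\right)\right) = 1619 \cdot \frac{5}{57} = \frac{8095}{57}$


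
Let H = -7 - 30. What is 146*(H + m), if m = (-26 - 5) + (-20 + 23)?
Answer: -9490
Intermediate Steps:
m = -28 (m = -31 + 3 = -28)
H = -37
146*(H + m) = 146*(-37 - 28) = 146*(-65) = -9490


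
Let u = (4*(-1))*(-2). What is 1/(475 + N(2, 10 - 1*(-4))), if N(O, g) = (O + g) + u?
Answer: 1/499 ≈ 0.0020040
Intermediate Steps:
u = 8 (u = -4*(-2) = 8)
N(O, g) = 8 + O + g (N(O, g) = (O + g) + 8 = 8 + O + g)
1/(475 + N(2, 10 - 1*(-4))) = 1/(475 + (8 + 2 + (10 - 1*(-4)))) = 1/(475 + (8 + 2 + (10 + 4))) = 1/(475 + (8 + 2 + 14)) = 1/(475 + 24) = 1/499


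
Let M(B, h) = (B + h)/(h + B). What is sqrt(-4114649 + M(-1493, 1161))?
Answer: 2*I*sqrt(1028662) ≈ 2028.5*I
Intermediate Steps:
M(B, h) = 1 (M(B, h) = (B + h)/(B + h) = 1)
sqrt(-4114649 + M(-1493, 1161)) = sqrt(-4114649 + 1) = sqrt(-4114648) = 2*I*sqrt(1028662)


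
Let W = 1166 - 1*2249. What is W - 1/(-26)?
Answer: -28157/26 ≈ -1083.0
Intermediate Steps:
W = -1083 (W = 1166 - 2249 = -1083)
W - 1/(-26) = -1083 - 1/(-26) = -1083 - 1*(-1/26) = -1083 + 1/26 = -28157/26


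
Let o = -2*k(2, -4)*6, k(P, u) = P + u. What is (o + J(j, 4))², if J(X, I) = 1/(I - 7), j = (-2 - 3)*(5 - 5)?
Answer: 5041/9 ≈ 560.11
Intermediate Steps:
j = 0 (j = -5*0 = 0)
J(X, I) = 1/(-7 + I)
o = 24 (o = -2*(2 - 4)*6 = -2*(-2)*6 = 4*6 = 24)
(o + J(j, 4))² = (24 + 1/(-7 + 4))² = (24 + 1/(-3))² = (24 - ⅓)² = (71/3)² = 5041/9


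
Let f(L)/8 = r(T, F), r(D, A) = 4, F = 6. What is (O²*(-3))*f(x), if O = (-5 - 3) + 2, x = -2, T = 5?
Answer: -3456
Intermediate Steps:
O = -6 (O = -8 + 2 = -6)
f(L) = 32 (f(L) = 8*4 = 32)
(O²*(-3))*f(x) = ((-6)²*(-3))*32 = (36*(-3))*32 = -108*32 = -3456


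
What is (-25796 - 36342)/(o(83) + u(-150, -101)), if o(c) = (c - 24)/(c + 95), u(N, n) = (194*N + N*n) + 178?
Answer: 11060564/2451357 ≈ 4.5120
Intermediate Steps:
u(N, n) = 178 + 194*N + N*n
o(c) = (-24 + c)/(95 + c)
(-25796 - 36342)/(o(83) + u(-150, -101)) = (-25796 - 36342)/((-24 + 83)/(95 + 83) + (178 + 194*(-150) - 150*(-101))) = -62138/(59/178 + (178 - 29100 + 15150)) = -62138/((1/178)*59 - 13772) = -62138/(59/178 - 13772) = -62138/(-2451357/178) = -62138*(-178/2451357) = 11060564/2451357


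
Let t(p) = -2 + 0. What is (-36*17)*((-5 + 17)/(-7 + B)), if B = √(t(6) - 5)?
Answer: 918 + 918*I*√7/7 ≈ 918.0 + 346.97*I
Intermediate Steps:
t(p) = -2
B = I*√7 (B = √(-2 - 5) = √(-7) = I*√7 ≈ 2.6458*I)
(-36*17)*((-5 + 17)/(-7 + B)) = (-36*17)*((-5 + 17)/(-7 + I*√7)) = -7344/(-7 + I*√7)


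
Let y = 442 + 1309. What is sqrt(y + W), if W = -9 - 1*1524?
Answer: sqrt(218) ≈ 14.765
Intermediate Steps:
W = -1533 (W = -9 - 1524 = -1533)
y = 1751
sqrt(y + W) = sqrt(1751 - 1533) = sqrt(218)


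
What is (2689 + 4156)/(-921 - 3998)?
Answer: -6845/4919 ≈ -1.3915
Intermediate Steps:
(2689 + 4156)/(-921 - 3998) = 6845/(-4919) = 6845*(-1/4919) = -6845/4919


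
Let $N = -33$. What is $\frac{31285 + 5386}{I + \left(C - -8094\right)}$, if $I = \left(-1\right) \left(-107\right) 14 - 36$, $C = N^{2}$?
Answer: $\frac{36671}{10645} \approx 3.4449$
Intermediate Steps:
$C = 1089$ ($C = \left(-33\right)^{2} = 1089$)
$I = 1462$ ($I = 107 \cdot 14 - 36 = 1498 - 36 = 1462$)
$\frac{31285 + 5386}{I + \left(C - -8094\right)} = \frac{31285 + 5386}{1462 + \left(1089 - -8094\right)} = \frac{36671}{1462 + \left(1089 + 8094\right)} = \frac{36671}{1462 + 9183} = \frac{36671}{10645}$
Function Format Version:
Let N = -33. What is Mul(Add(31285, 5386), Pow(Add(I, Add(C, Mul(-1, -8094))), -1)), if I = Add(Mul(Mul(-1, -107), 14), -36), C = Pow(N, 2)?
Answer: Rational(36671, 10645) ≈ 3.4449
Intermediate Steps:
C = 1089 (C = Pow(-33, 2) = 1089)
I = 1462 (I = Add(Mul(107, 14), -36) = Add(1498, -36) = 1462)
Mul(Add(31285, 5386), Pow(Add(I, Add(C, Mul(-1, -8094))), -1)) = Mul(Add(31285, 5386), Pow(Add(1462, Add(1089, Mul(-1, -8094))), -1)) = Mul(36671, Pow(Add(1462, Add(1089, 8094)), -1)) = Mul(36671, Pow(Add(1462, 9183), -1)) = Mul(36671, Pow(10645, -1)) = Mul(36671, Rational(1, 10645)) = Rational(36671, 10645)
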